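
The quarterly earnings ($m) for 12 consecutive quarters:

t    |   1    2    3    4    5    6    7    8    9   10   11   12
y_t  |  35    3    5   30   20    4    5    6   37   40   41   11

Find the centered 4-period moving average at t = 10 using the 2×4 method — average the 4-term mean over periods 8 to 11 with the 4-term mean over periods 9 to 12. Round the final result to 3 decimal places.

Sum over 8–11: 6 + 37 + 40 + 41 = 124
Sum over 9–12: 37 + 40 + 41 + 11 = 129
CMA at t=10 = (124 + 129) / (2·4) = 253 / 8 = 31.625

31.625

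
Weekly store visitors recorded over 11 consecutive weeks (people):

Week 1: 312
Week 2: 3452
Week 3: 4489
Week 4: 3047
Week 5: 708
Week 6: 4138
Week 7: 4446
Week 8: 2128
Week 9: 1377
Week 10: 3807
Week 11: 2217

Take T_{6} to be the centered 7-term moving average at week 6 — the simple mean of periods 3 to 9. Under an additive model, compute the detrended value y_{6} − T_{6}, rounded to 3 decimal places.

Trend T_6 = (4489 + 3047 + 708 + 4138 + 4446 + 2128 + 1377) / 7 = 20333/7 = 2904.71429
Detrended value: 4138 − 2904.71429 = 1233.286

1233.286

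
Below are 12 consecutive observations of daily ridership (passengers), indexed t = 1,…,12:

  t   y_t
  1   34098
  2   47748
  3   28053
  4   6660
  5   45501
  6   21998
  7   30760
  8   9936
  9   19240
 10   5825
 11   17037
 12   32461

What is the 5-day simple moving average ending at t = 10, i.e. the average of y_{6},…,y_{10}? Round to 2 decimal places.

Sum of periods 6–10: 21998 + 30760 + 9936 + 19240 + 5825 = 87759
Divide by 5: 87759 / 5 = 17551.80

17551.80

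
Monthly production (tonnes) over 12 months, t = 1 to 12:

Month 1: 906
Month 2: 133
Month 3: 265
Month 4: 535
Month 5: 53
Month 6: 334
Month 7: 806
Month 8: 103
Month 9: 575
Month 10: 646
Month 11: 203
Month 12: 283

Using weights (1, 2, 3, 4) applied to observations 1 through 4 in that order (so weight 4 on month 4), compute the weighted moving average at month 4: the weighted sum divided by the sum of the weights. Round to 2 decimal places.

410.70

Weighted sum: 1·906 + 2·133 + 3·265 + 4·535 = 906 + 266 + 795 + 2140 = 4107
Weight total: 1 + 2 + 3 + 4 = 10
WMA = 4107 / 10 = 410.70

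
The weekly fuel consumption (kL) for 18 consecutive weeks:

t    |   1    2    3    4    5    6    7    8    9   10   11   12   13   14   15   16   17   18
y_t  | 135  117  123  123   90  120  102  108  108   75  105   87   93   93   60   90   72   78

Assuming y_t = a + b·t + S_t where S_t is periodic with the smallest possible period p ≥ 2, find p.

5

First differences y_{t+1} − y_t: -18, 6, 0, -33, 30, -18, 6, 0, -33, 30, -18, 6, …
The difference pattern repeats every 5 terms and not for any smaller step, so p = 5.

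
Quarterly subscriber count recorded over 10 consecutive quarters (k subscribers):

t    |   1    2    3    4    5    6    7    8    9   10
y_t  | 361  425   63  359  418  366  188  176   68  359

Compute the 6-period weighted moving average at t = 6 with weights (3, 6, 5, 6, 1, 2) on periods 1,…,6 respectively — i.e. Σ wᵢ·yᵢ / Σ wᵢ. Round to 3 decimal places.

Weighted sum: 3·361 + 6·425 + 5·63 + 6·359 + 1·418 + 2·366 = 1083 + 2550 + 315 + 2154 + 418 + 732 = 7252
Weight total: 3 + 6 + 5 + 6 + 1 + 2 = 23
WMA = 7252 / 23 = 315.304

315.304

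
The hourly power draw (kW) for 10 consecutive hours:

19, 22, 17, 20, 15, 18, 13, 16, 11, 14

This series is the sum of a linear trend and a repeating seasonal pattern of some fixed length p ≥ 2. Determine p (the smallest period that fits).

2

First differences y_{t+1} − y_t: 3, -5, 3, -5, 3, -5, …
The difference pattern repeats every 2 terms and not for any smaller step, so p = 2.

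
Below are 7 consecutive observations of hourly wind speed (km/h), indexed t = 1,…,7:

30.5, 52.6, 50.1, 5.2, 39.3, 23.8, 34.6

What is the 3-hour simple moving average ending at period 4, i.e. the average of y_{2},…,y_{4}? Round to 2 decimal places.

Sum of periods 2–4: 52.6 + 50.1 + 5.2 = 107.9
Divide by 3: 107.9 / 3 = 35.97

35.97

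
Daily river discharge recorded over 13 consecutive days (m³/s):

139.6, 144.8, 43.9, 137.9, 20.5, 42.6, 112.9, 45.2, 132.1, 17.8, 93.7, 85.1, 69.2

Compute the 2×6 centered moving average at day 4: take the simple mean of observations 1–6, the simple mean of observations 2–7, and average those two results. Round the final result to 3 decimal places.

85.992

Sum over 1–6: 139.6 + 144.8 + 43.9 + 137.9 + 20.5 + 42.6 = 529.3
Sum over 2–7: 144.8 + 43.9 + 137.9 + 20.5 + 42.6 + 112.9 = 502.6
CMA at t=4 = (529.3 + 502.6) / (2·6) = 1031.9 / 12 = 85.992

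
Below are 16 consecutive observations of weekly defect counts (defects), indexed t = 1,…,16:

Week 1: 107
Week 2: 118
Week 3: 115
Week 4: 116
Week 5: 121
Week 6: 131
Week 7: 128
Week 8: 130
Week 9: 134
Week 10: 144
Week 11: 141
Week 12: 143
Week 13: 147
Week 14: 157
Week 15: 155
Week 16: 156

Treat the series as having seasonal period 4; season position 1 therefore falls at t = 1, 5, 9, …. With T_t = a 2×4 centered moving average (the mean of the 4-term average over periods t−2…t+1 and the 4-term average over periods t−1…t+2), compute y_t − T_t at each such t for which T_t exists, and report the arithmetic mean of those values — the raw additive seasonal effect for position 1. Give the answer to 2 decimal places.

Season position 1 occurs at t = 5, 9, 13 (where T_t is defined).
t=5: T_5 = 122.3750; y_5 − T_5 = 121 − 122.3750 = -1.3750
t=9: T_9 = 135.6250; y_9 − T_9 = 134 − 135.6250 = -1.6250
t=13: T_13 = 148.7500; y_13 − T_13 = 147 − 148.7500 = -1.7500
Mean deviation: (-1.3750 + -1.6250 + -1.7500) / 3 = -1.58

-1.58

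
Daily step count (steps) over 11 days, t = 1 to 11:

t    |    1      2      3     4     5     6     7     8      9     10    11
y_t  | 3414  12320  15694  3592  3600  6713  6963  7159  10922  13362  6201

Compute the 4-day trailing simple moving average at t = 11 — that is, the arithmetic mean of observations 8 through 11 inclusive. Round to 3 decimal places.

Sum of periods 8–11: 7159 + 10922 + 13362 + 6201 = 37644
Divide by 4: 37644 / 4 = 9411.000

9411.000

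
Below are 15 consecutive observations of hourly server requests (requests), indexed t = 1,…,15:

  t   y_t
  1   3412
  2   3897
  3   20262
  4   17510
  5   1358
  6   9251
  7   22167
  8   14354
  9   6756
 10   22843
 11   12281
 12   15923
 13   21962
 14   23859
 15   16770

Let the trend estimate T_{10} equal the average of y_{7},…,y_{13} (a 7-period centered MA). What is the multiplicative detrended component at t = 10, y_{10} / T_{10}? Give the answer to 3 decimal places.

1.375

Trend T_10 = (22167 + 14354 + 6756 + 22843 + 12281 + 15923 + 21962) / 7 = 116286/7 = 16612.28571
Ratio to trend: 22843 / 16612.28571 = 1.375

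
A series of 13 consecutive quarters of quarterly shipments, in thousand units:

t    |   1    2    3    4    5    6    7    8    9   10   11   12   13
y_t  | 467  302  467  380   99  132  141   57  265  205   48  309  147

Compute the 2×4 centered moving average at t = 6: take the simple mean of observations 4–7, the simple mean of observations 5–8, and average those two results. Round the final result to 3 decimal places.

Sum over 4–7: 380 + 99 + 132 + 141 = 752
Sum over 5–8: 99 + 132 + 141 + 57 = 429
CMA at t=6 = (752 + 429) / (2·4) = 1181 / 8 = 147.625

147.625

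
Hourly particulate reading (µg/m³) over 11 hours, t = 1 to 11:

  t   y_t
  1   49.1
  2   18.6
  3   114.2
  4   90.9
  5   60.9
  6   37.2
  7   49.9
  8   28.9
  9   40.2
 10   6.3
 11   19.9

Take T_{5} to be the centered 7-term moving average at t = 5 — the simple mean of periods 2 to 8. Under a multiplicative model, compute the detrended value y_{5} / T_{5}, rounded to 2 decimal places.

Trend T_5 = (18.6 + 114.2 + 90.9 + 60.9 + 37.2 + 49.9 + 28.9) / 7 = 400.6/7 = 57.2286
Ratio to trend: 60.9 / 57.2286 = 1.06

1.06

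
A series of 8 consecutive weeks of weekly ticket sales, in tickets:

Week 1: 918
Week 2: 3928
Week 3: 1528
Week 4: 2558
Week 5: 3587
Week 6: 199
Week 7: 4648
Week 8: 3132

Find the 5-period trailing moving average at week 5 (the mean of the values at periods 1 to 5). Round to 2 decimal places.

2503.80

Sum of periods 1–5: 918 + 3928 + 1528 + 2558 + 3587 = 12519
Divide by 5: 12519 / 5 = 2503.80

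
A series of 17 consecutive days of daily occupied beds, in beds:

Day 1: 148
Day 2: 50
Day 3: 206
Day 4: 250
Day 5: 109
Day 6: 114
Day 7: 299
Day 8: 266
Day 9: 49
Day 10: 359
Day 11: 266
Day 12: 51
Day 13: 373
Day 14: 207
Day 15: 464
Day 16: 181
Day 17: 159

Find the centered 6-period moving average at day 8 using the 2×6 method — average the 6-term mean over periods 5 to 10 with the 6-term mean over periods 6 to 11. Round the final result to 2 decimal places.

212.42

Sum over 5–10: 109 + 114 + 299 + 266 + 49 + 359 = 1196
Sum over 6–11: 114 + 299 + 266 + 49 + 359 + 266 = 1353
CMA at t=8 = (1196 + 1353) / (2·6) = 2549 / 12 = 212.42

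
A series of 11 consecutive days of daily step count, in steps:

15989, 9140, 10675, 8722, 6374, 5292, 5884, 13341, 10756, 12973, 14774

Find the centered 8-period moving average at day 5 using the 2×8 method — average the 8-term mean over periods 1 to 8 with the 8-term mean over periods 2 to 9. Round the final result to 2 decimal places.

9100.06

Sum over 1–8: 15989 + 9140 + 10675 + 8722 + 6374 + 5292 + 5884 + 13341 = 75417
Sum over 2–9: 9140 + 10675 + 8722 + 6374 + 5292 + 5884 + 13341 + 10756 = 70184
CMA at t=5 = (75417 + 70184) / (2·8) = 145601 / 16 = 9100.06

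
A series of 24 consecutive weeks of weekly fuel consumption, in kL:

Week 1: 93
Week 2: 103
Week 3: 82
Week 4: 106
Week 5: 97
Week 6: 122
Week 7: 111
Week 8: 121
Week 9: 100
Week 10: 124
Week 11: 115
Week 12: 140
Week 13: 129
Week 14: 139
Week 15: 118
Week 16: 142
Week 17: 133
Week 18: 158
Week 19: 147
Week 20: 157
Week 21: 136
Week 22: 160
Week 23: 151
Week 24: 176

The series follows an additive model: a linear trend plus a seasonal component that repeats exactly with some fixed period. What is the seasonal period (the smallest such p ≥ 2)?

First differences y_{t+1} − y_t: 10, -21, 24, -9, 25, -11, 10, -21, 24, -9, 25, -11, 10, -21, …
The difference pattern repeats every 6 terms and not for any smaller step, so p = 6.

6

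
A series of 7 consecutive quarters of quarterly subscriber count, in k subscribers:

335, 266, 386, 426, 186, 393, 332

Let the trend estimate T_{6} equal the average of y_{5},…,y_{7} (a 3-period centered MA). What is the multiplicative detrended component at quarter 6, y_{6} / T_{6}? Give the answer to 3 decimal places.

1.294

Trend T_6 = (186 + 393 + 332) / 3 = 911/3 = 303.66667
Ratio to trend: 393 / 303.66667 = 1.294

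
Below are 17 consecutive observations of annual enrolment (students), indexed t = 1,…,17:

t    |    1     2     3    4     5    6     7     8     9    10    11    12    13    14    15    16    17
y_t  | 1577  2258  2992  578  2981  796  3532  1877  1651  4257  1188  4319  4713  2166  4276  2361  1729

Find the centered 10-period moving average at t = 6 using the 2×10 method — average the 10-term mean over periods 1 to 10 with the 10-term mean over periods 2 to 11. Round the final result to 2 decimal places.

Sum over 1–10: 1577 + 2258 + 2992 + 578 + 2981 + 796 + 3532 + 1877 + 1651 + 4257 = 22499
Sum over 2–11: 2258 + 2992 + 578 + 2981 + 796 + 3532 + 1877 + 1651 + 4257 + 1188 = 22110
CMA at t=6 = (22499 + 22110) / (2·10) = 44609 / 20 = 2230.45

2230.45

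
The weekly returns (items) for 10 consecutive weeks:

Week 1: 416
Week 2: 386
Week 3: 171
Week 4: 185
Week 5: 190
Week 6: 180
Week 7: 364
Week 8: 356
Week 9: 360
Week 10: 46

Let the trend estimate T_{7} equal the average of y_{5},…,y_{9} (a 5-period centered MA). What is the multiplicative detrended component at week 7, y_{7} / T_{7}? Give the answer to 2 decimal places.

Trend T_7 = (190 + 180 + 364 + 356 + 360) / 5 = 1450/5 = 290.0000
Ratio to trend: 364 / 290.0000 = 1.26

1.26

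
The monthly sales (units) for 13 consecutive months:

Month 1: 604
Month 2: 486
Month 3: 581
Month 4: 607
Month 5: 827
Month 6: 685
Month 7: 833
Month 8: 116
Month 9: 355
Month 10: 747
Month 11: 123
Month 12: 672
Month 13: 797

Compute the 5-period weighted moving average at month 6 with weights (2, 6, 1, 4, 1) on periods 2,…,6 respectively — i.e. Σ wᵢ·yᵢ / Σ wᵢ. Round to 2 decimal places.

Weighted sum: 2·486 + 6·581 + 1·607 + 4·827 + 1·685 = 972 + 3486 + 607 + 3308 + 685 = 9058
Weight total: 2 + 6 + 1 + 4 + 1 = 14
WMA = 9058 / 14 = 647.00

647.00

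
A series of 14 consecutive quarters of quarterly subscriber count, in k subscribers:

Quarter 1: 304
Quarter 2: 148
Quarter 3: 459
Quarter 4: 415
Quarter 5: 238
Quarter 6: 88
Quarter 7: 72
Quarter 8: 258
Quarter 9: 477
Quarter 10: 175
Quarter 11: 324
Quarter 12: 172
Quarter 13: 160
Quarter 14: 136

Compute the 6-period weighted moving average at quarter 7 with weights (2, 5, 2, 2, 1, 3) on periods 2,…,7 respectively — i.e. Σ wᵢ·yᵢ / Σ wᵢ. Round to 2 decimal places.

280.07

Weighted sum: 2·148 + 5·459 + 2·415 + 2·238 + 1·88 + 3·72 = 296 + 2295 + 830 + 476 + 88 + 216 = 4201
Weight total: 2 + 5 + 2 + 2 + 1 + 3 = 15
WMA = 4201 / 15 = 280.07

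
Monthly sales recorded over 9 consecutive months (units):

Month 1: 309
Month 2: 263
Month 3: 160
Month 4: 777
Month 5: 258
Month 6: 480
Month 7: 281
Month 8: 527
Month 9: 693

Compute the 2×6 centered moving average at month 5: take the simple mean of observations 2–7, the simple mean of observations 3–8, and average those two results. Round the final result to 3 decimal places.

Sum over 2–7: 263 + 160 + 777 + 258 + 480 + 281 = 2219
Sum over 3–8: 160 + 777 + 258 + 480 + 281 + 527 = 2483
CMA at t=5 = (2219 + 2483) / (2·6) = 4702 / 12 = 391.833

391.833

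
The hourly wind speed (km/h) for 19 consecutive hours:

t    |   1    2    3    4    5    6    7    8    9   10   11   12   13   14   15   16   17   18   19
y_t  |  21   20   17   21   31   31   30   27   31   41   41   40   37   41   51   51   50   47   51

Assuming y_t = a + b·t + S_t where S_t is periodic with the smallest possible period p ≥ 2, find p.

5

First differences y_{t+1} − y_t: -1, -3, 4, 10, 0, -1, -3, 4, 10, 0, -1, -3, …
The difference pattern repeats every 5 terms and not for any smaller step, so p = 5.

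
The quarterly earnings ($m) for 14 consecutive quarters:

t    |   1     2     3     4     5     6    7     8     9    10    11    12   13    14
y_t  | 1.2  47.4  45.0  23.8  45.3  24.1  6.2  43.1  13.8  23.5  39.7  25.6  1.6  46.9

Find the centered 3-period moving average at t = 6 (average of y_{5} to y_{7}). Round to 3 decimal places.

25.200

Sum of periods 5–7: 45.3 + 24.1 + 6.2 = 75.6
Divide by 3: 75.6 / 3 = 25.200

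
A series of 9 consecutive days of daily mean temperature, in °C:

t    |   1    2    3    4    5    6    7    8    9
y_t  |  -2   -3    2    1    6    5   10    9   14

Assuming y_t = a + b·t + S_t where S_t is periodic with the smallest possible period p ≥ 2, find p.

2

First differences y_{t+1} − y_t: -1, 5, -1, 5, -1, 5, …
The difference pattern repeats every 2 terms and not for any smaller step, so p = 2.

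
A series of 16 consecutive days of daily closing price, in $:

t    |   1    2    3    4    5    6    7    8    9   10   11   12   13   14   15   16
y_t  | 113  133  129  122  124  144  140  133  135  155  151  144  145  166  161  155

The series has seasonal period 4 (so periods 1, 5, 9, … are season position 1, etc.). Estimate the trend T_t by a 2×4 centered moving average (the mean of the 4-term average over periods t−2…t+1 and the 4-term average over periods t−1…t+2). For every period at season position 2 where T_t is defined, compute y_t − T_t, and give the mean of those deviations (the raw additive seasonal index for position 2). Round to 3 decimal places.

10.292

Season position 2 occurs at t = 6, 10, 14 (where T_t is defined).
t=6: T_6 = 133.87500; y_6 − T_6 = 144 − 133.87500 = 10.12500
t=10: T_10 = 144.87500; y_10 − T_10 = 155 − 144.87500 = 10.12500
t=14: T_14 = 155.37500; y_14 − T_14 = 166 − 155.37500 = 10.62500
Mean deviation: (10.12500 + 10.12500 + 10.62500) / 3 = 10.292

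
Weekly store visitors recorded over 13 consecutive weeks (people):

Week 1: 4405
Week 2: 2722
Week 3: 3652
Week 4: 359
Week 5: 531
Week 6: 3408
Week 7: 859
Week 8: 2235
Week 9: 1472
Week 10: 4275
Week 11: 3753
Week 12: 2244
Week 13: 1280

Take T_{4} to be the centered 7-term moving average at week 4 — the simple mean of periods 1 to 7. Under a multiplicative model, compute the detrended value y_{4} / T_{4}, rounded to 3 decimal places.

0.158

Trend T_4 = (4405 + 2722 + 3652 + 359 + 531 + 3408 + 859) / 7 = 15936/7 = 2276.57143
Ratio to trend: 359 / 2276.57143 = 0.158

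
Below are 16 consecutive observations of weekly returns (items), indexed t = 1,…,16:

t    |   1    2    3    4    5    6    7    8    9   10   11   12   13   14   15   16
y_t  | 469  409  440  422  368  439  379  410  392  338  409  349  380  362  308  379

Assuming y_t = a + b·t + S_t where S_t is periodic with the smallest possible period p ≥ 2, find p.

5

First differences y_{t+1} − y_t: -60, 31, -18, -54, 71, -60, 31, -18, -54, 71, -60, 31, …
The difference pattern repeats every 5 terms and not for any smaller step, so p = 5.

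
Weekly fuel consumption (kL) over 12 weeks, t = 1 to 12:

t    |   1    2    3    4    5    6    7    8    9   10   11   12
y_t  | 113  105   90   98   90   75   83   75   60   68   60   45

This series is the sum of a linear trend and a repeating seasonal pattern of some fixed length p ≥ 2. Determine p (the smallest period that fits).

First differences y_{t+1} − y_t: -8, -15, 8, -8, -15, 8, -8, -15, …
The difference pattern repeats every 3 terms and not for any smaller step, so p = 3.

3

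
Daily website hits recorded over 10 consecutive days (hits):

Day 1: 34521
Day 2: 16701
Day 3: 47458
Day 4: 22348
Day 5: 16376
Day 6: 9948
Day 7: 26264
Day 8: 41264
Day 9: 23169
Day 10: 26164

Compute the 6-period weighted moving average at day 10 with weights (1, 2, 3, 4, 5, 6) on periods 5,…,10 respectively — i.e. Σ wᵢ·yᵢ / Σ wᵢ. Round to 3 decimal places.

Weighted sum: 1·16376 + 2·9948 + 3·26264 + 4·41264 + 5·23169 + 6·26164 = 16376 + 19896 + 78792 + 165056 + 115845 + 156984 = 552949
Weight total: 1 + 2 + 3 + 4 + 5 + 6 = 21
WMA = 552949 / 21 = 26330.905

26330.905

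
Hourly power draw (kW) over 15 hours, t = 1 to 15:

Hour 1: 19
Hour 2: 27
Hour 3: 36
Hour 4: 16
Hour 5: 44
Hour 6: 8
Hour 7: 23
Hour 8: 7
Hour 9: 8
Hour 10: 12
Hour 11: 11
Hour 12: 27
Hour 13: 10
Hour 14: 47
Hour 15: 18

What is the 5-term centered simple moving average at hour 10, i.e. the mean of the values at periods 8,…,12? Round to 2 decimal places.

13.00

Sum of periods 8–12: 7 + 8 + 12 + 11 + 27 = 65
Divide by 5: 65 / 5 = 13.00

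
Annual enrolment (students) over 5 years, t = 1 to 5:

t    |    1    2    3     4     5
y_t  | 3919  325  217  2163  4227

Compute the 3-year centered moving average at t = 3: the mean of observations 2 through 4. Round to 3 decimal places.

Sum of periods 2–4: 325 + 217 + 2163 = 2705
Divide by 3: 2705 / 3 = 901.667

901.667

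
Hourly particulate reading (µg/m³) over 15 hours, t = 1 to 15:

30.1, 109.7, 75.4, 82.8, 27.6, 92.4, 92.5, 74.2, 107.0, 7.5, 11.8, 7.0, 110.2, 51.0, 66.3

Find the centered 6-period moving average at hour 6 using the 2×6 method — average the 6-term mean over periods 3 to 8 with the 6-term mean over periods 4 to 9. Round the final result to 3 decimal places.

Sum over 3–8: 75.4 + 82.8 + 27.6 + 92.4 + 92.5 + 74.2 = 444.9
Sum over 4–9: 82.8 + 27.6 + 92.4 + 92.5 + 74.2 + 107.0 = 476.5
CMA at t=6 = (444.9 + 476.5) / (2·6) = 921.4 / 12 = 76.783

76.783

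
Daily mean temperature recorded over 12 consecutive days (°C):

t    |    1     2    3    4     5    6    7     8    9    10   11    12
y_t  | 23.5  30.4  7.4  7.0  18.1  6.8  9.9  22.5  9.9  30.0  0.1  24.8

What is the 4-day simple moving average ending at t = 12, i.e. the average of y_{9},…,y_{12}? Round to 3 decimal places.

16.200

Sum of periods 9–12: 9.9 + 30.0 + 0.1 + 24.8 = 64.8
Divide by 4: 64.8 / 4 = 16.200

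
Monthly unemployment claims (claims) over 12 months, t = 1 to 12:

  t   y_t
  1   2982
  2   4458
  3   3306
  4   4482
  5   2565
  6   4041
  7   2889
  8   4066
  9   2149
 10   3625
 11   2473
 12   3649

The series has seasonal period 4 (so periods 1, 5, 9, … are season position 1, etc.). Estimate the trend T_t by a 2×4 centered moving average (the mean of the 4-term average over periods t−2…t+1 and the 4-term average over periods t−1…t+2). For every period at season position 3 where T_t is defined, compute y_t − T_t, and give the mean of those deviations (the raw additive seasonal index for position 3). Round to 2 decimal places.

Season position 3 occurs at t = 3, 7 (where T_t is defined).
t=3: T_3 = 3754.8750; y_3 − T_3 = 3306 − 3754.8750 = -448.8750
t=7: T_7 = 3338.2500; y_7 − T_7 = 2889 − 3338.2500 = -449.2500
Mean deviation: (-448.8750 + -449.2500) / 2 = -449.06

-449.06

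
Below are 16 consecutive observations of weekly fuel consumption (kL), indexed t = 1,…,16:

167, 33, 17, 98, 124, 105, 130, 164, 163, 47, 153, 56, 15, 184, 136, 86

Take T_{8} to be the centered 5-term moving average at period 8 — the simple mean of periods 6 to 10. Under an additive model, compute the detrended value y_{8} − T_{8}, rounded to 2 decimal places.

42.20

Trend T_8 = (105 + 130 + 164 + 163 + 47) / 5 = 609/5 = 121.8000
Detrended value: 164 − 121.8000 = 42.20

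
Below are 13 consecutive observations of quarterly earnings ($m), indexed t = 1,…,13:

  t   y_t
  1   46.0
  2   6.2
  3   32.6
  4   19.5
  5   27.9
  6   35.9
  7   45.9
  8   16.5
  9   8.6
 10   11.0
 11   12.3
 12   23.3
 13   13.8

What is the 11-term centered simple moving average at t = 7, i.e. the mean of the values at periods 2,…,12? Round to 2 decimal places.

21.79

Sum of periods 2–12: 6.2 + 32.6 + 19.5 + 27.9 + 35.9 + 45.9 + 16.5 + 8.6 + 11.0 + 12.3 + 23.3 = 239.7
Divide by 11: 239.7 / 11 = 21.79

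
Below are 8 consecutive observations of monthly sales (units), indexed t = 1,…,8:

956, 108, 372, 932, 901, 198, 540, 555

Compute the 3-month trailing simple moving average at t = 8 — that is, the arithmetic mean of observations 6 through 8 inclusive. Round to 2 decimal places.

431.00

Sum of periods 6–8: 198 + 540 + 555 = 1293
Divide by 3: 1293 / 3 = 431.00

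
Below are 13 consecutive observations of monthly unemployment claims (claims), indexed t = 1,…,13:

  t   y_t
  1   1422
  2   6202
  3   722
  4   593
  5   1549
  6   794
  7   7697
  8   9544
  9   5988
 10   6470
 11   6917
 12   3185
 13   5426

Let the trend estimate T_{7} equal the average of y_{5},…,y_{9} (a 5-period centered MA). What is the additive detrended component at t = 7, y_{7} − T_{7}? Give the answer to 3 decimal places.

2582.600

Trend T_7 = (1549 + 794 + 7697 + 9544 + 5988) / 5 = 25572/5 = 5114.40000
Detrended value: 7697 − 5114.40000 = 2582.600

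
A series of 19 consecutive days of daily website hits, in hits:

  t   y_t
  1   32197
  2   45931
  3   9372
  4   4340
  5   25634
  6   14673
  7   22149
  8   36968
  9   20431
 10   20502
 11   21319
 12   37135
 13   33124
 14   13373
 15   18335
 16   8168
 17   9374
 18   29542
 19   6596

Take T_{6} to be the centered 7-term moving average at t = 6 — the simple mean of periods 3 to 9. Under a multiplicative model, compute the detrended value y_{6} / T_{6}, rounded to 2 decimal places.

0.77

Trend T_6 = (9372 + 4340 + 25634 + 14673 + 22149 + 36968 + 20431) / 7 = 133567/7 = 19081.0000
Ratio to trend: 14673 / 19081.0000 = 0.77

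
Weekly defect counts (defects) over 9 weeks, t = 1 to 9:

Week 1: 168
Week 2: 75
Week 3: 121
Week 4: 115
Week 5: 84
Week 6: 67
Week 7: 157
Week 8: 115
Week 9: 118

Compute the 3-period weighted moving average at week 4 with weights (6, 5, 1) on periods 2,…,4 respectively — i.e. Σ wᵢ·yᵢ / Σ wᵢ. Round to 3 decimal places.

Weighted sum: 6·75 + 5·121 + 1·115 = 450 + 605 + 115 = 1170
Weight total: 6 + 5 + 1 = 12
WMA = 1170 / 12 = 97.500

97.500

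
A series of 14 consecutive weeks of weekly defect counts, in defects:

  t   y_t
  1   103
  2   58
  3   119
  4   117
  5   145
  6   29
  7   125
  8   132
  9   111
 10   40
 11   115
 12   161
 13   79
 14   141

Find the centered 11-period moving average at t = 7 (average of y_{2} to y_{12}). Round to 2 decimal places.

104.73

Sum of periods 2–12: 58 + 119 + 117 + 145 + 29 + 125 + 132 + 111 + 40 + 115 + 161 = 1152
Divide by 11: 1152 / 11 = 104.73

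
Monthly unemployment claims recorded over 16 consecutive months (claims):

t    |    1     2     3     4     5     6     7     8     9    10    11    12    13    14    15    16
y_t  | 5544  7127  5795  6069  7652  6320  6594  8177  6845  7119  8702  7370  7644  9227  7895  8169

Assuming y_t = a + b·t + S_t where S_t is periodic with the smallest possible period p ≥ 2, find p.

First differences y_{t+1} − y_t: 1583, -1332, 274, 1583, -1332, 274, 1583, -1332, …
The difference pattern repeats every 3 terms and not for any smaller step, so p = 3.

3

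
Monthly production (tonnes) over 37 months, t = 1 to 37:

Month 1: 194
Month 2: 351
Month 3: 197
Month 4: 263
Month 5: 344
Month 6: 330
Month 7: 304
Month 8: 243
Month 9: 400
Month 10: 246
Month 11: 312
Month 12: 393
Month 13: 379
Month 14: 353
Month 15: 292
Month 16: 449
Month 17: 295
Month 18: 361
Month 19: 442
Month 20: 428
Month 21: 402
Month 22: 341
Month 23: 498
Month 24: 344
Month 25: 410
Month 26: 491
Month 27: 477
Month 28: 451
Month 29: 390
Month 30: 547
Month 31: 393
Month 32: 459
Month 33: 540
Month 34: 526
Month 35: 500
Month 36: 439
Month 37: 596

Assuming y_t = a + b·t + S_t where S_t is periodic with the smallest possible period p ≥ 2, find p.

First differences y_{t+1} − y_t: 157, -154, 66, 81, -14, -26, -61, 157, -154, 66, 81, -14, -26, -61, 157, -154, …
The difference pattern repeats every 7 terms and not for any smaller step, so p = 7.

7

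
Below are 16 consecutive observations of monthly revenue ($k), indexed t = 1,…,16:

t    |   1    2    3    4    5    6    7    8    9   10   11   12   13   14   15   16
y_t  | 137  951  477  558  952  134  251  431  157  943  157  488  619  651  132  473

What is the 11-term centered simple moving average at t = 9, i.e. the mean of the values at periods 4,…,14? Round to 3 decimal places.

Sum of periods 4–14: 558 + 952 + 134 + 251 + 431 + 157 + 943 + 157 + 488 + 619 + 651 = 5341
Divide by 11: 5341 / 11 = 485.545

485.545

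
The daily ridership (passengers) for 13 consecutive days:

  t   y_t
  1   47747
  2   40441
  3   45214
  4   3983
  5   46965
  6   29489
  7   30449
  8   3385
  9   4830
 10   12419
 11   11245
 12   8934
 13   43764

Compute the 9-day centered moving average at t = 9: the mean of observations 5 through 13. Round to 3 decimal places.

Sum of periods 5–13: 46965 + 29489 + 30449 + 3385 + 4830 + 12419 + 11245 + 8934 + 43764 = 191480
Divide by 9: 191480 / 9 = 21275.556

21275.556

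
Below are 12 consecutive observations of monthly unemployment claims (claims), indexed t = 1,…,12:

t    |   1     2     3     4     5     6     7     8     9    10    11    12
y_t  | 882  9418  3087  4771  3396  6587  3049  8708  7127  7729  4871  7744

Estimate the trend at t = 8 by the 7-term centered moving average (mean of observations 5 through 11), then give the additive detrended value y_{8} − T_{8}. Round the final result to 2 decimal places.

Trend T_8 = (3396 + 6587 + 3049 + 8708 + 7127 + 7729 + 4871) / 7 = 41467/7 = 5923.8571
Detrended value: 8708 − 5923.8571 = 2784.14

2784.14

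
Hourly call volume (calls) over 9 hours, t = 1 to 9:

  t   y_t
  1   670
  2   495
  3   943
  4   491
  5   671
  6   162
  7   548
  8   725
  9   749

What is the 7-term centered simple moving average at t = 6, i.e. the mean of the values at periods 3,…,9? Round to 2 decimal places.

Sum of periods 3–9: 943 + 491 + 671 + 162 + 548 + 725 + 749 = 4289
Divide by 7: 4289 / 7 = 612.71

612.71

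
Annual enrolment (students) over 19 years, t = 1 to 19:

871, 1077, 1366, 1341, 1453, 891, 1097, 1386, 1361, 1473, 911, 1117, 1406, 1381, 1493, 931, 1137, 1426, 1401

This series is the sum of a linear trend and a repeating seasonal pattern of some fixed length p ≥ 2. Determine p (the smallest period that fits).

First differences y_{t+1} − y_t: 206, 289, -25, 112, -562, 206, 289, -25, 112, -562, 206, 289, …
The difference pattern repeats every 5 terms and not for any smaller step, so p = 5.

5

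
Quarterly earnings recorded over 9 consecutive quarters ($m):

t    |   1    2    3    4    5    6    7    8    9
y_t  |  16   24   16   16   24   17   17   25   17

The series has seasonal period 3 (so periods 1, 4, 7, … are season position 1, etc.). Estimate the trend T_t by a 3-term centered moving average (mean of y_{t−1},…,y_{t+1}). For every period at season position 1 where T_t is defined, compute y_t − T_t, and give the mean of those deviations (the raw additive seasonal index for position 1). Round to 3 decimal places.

Season position 1 occurs at t = 4, 7 (where T_t is defined).
t=4: T_4 = 18.66667; y_4 − T_4 = 16 − 18.66667 = -2.66667
t=7: T_7 = 19.66667; y_7 − T_7 = 17 − 19.66667 = -2.66667
Mean deviation: (-2.66667 + -2.66667) / 2 = -2.667

-2.667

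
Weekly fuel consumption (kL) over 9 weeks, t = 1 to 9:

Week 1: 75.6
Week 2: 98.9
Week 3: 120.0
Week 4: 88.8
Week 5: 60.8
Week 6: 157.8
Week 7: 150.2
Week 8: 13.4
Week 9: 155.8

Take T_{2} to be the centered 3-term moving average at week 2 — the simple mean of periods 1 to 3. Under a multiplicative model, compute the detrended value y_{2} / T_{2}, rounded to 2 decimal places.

1.01

Trend T_2 = (75.6 + 98.9 + 120.0) / 3 = 294.5/3 = 98.1667
Ratio to trend: 98.9 / 98.1667 = 1.01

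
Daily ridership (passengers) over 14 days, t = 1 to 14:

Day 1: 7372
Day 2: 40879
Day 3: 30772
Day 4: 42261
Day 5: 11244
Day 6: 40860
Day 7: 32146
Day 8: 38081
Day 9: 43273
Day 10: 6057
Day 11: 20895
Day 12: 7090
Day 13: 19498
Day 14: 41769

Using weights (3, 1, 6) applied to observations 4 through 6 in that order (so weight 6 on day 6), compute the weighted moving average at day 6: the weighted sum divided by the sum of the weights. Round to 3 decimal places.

38318.700

Weighted sum: 3·42261 + 1·11244 + 6·40860 = 126783 + 11244 + 245160 = 383187
Weight total: 3 + 1 + 6 = 10
WMA = 383187 / 10 = 38318.700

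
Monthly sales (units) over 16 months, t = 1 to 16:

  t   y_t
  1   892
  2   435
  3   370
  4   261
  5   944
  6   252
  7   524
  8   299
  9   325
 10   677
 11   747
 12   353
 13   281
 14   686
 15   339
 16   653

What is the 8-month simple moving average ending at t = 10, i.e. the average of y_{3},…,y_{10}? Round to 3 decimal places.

Sum of periods 3–10: 370 + 261 + 944 + 252 + 524 + 299 + 325 + 677 = 3652
Divide by 8: 3652 / 8 = 456.500

456.500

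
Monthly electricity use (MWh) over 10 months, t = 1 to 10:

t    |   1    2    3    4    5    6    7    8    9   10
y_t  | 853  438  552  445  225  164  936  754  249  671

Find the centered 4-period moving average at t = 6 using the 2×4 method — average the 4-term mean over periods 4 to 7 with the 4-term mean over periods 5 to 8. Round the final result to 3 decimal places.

481.125

Sum over 4–7: 445 + 225 + 164 + 936 = 1770
Sum over 5–8: 225 + 164 + 936 + 754 = 2079
CMA at t=6 = (1770 + 2079) / (2·4) = 3849 / 8 = 481.125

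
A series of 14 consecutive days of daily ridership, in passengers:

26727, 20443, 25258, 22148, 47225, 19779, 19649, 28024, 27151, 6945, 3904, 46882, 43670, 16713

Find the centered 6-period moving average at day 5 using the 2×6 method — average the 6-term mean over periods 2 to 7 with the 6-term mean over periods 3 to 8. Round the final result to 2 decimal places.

Sum over 2–7: 20443 + 25258 + 22148 + 47225 + 19779 + 19649 = 154502
Sum over 3–8: 25258 + 22148 + 47225 + 19779 + 19649 + 28024 = 162083
CMA at t=5 = (154502 + 162083) / (2·6) = 316585 / 12 = 26382.08

26382.08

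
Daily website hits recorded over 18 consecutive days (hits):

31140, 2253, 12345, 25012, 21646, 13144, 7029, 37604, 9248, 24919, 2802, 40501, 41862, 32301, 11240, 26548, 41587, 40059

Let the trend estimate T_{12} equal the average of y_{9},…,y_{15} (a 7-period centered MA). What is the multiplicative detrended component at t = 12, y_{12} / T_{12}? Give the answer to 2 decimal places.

Trend T_12 = (9248 + 24919 + 2802 + 40501 + 41862 + 32301 + 11240) / 7 = 162873/7 = 23267.5714
Ratio to trend: 40501 / 23267.5714 = 1.74

1.74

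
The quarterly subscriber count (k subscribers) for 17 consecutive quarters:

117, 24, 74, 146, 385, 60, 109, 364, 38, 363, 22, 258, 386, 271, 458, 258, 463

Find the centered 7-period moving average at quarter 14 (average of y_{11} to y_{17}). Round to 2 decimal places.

Sum of periods 11–17: 22 + 258 + 386 + 271 + 458 + 258 + 463 = 2116
Divide by 7: 2116 / 7 = 302.29

302.29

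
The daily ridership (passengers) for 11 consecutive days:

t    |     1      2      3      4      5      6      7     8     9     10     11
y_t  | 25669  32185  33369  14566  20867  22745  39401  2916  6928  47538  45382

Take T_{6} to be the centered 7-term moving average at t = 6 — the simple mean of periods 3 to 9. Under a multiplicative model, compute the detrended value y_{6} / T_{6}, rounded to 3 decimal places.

1.131

Trend T_6 = (33369 + 14566 + 20867 + 22745 + 39401 + 2916 + 6928) / 7 = 140792/7 = 20113.14286
Ratio to trend: 22745 / 20113.14286 = 1.131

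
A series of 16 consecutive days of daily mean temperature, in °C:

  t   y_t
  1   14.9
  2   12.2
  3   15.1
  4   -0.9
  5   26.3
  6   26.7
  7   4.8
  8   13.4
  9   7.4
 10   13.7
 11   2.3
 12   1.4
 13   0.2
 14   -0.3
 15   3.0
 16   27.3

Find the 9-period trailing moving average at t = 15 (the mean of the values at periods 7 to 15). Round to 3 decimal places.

5.100

Sum of periods 7–15: 4.8 + 13.4 + 7.4 + 13.7 + 2.3 + 1.4 + 0.2 + (-0.3) + 3.0 = 45.9
Divide by 9: 45.9 / 9 = 5.100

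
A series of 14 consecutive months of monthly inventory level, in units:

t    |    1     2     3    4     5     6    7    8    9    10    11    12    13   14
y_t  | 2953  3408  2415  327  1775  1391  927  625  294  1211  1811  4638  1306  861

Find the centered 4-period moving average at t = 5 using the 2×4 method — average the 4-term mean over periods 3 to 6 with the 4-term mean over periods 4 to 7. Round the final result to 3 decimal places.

Sum over 3–6: 2415 + 327 + 1775 + 1391 = 5908
Sum over 4–7: 327 + 1775 + 1391 + 927 = 4420
CMA at t=5 = (5908 + 4420) / (2·4) = 10328 / 8 = 1291.000

1291.000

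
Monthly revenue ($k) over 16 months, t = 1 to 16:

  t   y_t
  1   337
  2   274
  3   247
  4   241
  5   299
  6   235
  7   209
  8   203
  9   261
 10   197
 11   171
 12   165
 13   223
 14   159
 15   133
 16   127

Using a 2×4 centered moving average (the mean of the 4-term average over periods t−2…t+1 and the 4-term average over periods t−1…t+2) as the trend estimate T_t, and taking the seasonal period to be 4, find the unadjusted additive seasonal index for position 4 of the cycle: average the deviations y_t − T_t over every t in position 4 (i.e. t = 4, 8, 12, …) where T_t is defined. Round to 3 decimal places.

Season position 4 occurs at t = 4, 8, 12 (where T_t is defined).
t=4: T_4 = 260.37500; y_4 − T_4 = 241 − 260.37500 = -19.37500
t=8: T_8 = 222.25000; y_8 − T_8 = 203 − 222.25000 = -19.25000
t=12: T_12 = 184.25000; y_12 − T_12 = 165 − 184.25000 = -19.25000
Mean deviation: (-19.37500 + -19.25000 + -19.25000) / 3 = -19.292

-19.292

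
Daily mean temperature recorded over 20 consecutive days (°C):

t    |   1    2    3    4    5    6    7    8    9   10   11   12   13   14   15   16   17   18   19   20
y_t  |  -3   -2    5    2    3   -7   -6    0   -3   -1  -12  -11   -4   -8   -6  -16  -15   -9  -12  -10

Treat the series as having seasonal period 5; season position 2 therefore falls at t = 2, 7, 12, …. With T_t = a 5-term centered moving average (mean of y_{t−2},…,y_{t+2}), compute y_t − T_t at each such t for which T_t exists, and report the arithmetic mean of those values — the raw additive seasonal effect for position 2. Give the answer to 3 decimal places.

-3.533

Season position 2 occurs at t = 7, 12, 17 (where T_t is defined).
t=7: T_7 = -2.60000; y_7 − T_7 = -6 − -2.60000 = -3.40000
t=12: T_12 = -7.20000; y_12 − T_12 = -11 − -7.20000 = -3.80000
t=17: T_17 = -11.60000; y_17 − T_17 = -15 − -11.60000 = -3.40000
Mean deviation: (-3.40000 + -3.80000 + -3.40000) / 3 = -3.533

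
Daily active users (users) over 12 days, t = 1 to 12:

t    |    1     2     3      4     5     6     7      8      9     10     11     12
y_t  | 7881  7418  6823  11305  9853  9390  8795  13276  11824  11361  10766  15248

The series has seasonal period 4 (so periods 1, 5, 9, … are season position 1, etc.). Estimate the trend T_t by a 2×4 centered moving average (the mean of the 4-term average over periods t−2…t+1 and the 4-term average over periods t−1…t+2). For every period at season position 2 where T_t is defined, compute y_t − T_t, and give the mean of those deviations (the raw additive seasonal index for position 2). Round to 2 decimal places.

Season position 2 occurs at t = 6, 10 (where T_t is defined).
t=6: T_6 = 10082.1250; y_6 − T_6 = 9390 − 10082.1250 = -692.1250
t=10: T_10 = 12053.2500; y_10 − T_10 = 11361 − 12053.2500 = -692.2500
Mean deviation: (-692.1250 + -692.2500) / 2 = -692.19

-692.19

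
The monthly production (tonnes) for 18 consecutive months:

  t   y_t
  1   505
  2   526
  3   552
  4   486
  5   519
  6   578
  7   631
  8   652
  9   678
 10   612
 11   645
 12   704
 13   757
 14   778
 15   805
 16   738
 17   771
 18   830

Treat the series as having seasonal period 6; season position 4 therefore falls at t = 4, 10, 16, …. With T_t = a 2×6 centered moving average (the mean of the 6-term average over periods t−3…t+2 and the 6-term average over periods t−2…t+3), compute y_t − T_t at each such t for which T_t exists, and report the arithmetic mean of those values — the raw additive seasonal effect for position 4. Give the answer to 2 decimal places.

-52.17

Season position 4 occurs at t = 4, 10 (where T_t is defined).
t=4: T_4 = 538.1667; y_4 − T_4 = 486 − 538.1667 = -52.1667
t=10: T_10 = 664.1667; y_10 − T_10 = 612 − 664.1667 = -52.1667
Mean deviation: (-52.1667 + -52.1667) / 2 = -52.17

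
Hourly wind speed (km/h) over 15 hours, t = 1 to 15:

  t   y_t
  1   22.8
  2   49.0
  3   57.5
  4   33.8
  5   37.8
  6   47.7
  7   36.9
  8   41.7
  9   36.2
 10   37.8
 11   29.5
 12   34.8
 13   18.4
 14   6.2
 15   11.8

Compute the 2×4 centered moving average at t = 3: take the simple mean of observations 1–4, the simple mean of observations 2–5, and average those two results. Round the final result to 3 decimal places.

42.650

Sum over 1–4: 22.8 + 49.0 + 57.5 + 33.8 = 163.1
Sum over 2–5: 49.0 + 57.5 + 33.8 + 37.8 = 178.1
CMA at t=3 = (163.1 + 178.1) / (2·4) = 341.2 / 8 = 42.650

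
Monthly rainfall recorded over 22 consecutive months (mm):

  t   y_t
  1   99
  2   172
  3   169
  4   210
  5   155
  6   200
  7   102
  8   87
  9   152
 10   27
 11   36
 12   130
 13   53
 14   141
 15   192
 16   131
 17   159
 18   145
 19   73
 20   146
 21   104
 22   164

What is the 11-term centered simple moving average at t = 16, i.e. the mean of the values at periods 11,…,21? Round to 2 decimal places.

119.09

Sum of periods 11–21: 36 + 130 + 53 + 141 + 192 + 131 + 159 + 145 + 73 + 146 + 104 = 1310
Divide by 11: 1310 / 11 = 119.09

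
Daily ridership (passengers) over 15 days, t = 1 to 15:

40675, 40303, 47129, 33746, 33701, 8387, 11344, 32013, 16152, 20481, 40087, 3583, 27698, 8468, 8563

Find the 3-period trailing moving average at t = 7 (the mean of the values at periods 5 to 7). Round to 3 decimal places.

17810.667

Sum of periods 5–7: 33701 + 8387 + 11344 = 53432
Divide by 3: 53432 / 3 = 17810.667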